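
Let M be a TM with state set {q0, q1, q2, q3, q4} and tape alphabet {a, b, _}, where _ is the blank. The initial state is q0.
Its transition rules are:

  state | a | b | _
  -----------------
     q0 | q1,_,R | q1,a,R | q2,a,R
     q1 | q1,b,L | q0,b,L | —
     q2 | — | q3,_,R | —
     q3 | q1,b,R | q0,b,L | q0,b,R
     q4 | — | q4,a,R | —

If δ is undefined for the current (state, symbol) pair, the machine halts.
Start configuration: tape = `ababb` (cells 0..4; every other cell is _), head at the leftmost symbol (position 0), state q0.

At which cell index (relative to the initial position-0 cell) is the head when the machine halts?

7

state=q0 head=0 tape=[a]babb___   (q0,a)→(q1,_,R)
state=q1 head=1 tape=_[b]abb___   (q1,b)→(q0,b,L)
state=q0 head=0 tape=[_]babb___   (q0,_)→(q2,a,R)
state=q2 head=1 tape=a[b]abb___   (q2,b)→(q3,_,R)
state=q3 head=2 tape=a_[a]bb___   (q3,a)→(q1,b,R)
state=q1 head=3 tape=a_b[b]b___   (q1,b)→(q0,b,L)
state=q0 head=2 tape=a_[b]bb___   (q0,b)→(q1,a,R)
state=q1 head=3 tape=a_a[b]b___   (q1,b)→(q0,b,L)
state=q0 head=2 tape=a_[a]bb___   (q0,a)→(q1,_,R)
state=q1 head=3 tape=a__[b]b___   (q1,b)→(q0,b,L)
state=q0 head=2 tape=a_[_]bb___   (q0,_)→(q2,a,R)
state=q2 head=3 tape=a_a[b]b___   (q2,b)→(q3,_,R)
state=q3 head=4 tape=a_a_[b]___   (q3,b)→(q0,b,L)
state=q0 head=3 tape=a_a[_]b___   (q0,_)→(q2,a,R)
state=q2 head=4 tape=a_aa[b]___   (q2,b)→(q3,_,R)
state=q3 head=5 tape=a_aa_[_]__   (q3,_)→(q0,b,R)
state=q0 head=6 tape=a_aa_b[_]_   (q0,_)→(q2,a,R)
state=q2 head=7 tape=a_aa_ba[_]
At halt the head is at cell 7.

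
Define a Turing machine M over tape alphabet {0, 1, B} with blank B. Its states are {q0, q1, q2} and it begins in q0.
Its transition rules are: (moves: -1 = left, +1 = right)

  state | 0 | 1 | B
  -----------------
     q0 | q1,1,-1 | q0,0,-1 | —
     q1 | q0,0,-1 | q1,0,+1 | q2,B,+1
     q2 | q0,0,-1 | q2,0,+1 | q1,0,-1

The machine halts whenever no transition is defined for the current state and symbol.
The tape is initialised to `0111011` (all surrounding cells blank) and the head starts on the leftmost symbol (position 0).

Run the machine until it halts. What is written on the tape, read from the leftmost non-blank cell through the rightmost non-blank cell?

0101011

state=q0 head=0 tape=B[0]111011   (q0,0)→(q1,1,-1)
state=q1 head=-1 tape=[B]1111011   (q1,B)→(q2,B,+1)
state=q2 head=0 tape=B[1]111011   (q2,1)→(q2,0,+1)
state=q2 head=1 tape=B0[1]11011   (q2,1)→(q2,0,+1)
state=q2 head=2 tape=B00[1]1011   (q2,1)→(q2,0,+1)
state=q2 head=3 tape=B000[1]011   (q2,1)→(q2,0,+1)
state=q2 head=4 tape=B0000[0]11   (q2,0)→(q0,0,-1)
state=q0 head=3 tape=B000[0]011   (q0,0)→(q1,1,-1)
state=q1 head=2 tape=B00[0]1011   (q1,0)→(q0,0,-1)
state=q0 head=1 tape=B0[0]01011   (q0,0)→(q1,1,-1)
state=q1 head=0 tape=B[0]101011   (q1,0)→(q0,0,-1)
state=q0 head=-1 tape=[B]0101011
The non-blank tape span at halt is 0101011.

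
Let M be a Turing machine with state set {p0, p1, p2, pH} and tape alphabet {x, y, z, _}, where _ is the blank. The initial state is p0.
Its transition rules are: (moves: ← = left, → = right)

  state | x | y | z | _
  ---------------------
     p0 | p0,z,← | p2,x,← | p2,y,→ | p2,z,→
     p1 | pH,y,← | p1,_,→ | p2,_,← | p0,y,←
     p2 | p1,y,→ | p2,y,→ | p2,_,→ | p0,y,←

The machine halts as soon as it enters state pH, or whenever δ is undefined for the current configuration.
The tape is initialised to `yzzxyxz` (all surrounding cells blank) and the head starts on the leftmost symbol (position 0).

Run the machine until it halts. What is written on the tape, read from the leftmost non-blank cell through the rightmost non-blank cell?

p0 | __[y]zzxyxz   read y → write x, move ←, go to p2
p2 | _[_]xzzxyxz   read _ → write y, move ←, go to p0
p0 | [_]yxzzxyxz   read _ → write z, move →, go to p2
p2 | z[y]xzzxyxz   read y → write y, move →, go to p2
p2 | zy[x]zzxyxz   read x → write y, move →, go to p1
p1 | zyy[z]zxyxz   read z → write _, move ←, go to p2
p2 | zy[y]_zxyxz   read y → write y, move →, go to p2
p2 | zyy[_]zxyxz   read _ → write y, move ←, go to p0
p0 | zy[y]yzxyxz   read y → write x, move ←, go to p2
p2 | z[y]xyzxyxz   read y → write y, move →, go to p2
p2 | zy[x]yzxyxz   read x → write y, move →, go to p1
p1 | zyy[y]zxyxz   read y → write _, move →, go to p1
p1 | zyy_[z]xyxz   read z → write _, move ←, go to p2
p2 | zyy[_]_xyxz   read _ → write y, move ←, go to p0
p0 | zy[y]y_xyxz   read y → write x, move ←, go to p2
p2 | z[y]xy_xyxz   read y → write y, move →, go to p2
p2 | zy[x]y_xyxz   read x → write y, move →, go to p1
p1 | zyy[y]_xyxz   read y → write _, move →, go to p1
p1 | zyy_[_]xyxz   read _ → write y, move ←, go to p0
p0 | zyy[_]yxyxz   read _ → write z, move →, go to p2
p2 | zyyz[y]xyxz   read y → write y, move →, go to p2
p2 | zyyzy[x]yxz   read x → write y, move →, go to p1
p1 | zyyzyy[y]xz   read y → write _, move →, go to p1
p1 | zyyzyy_[x]z   read x → write y, move ←, go to pH
pH | zyyzyy[_]yz
The non-blank tape span at halt is zyyzyy_yz.

zyyzyy_yz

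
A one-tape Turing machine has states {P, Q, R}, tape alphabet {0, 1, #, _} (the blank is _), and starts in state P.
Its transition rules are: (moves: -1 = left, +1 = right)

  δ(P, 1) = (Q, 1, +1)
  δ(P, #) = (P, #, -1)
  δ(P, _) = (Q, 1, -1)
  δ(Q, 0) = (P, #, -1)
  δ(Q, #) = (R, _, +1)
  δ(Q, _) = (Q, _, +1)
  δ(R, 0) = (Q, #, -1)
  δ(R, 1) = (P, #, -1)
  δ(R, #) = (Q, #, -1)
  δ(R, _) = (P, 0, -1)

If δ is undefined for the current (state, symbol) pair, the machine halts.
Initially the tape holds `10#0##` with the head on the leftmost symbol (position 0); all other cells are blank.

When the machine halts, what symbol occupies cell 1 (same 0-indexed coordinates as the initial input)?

_

P | [1]0#0##_   read 1 → write 1, move +1, go to Q
Q | 1[0]#0##_   read 0 → write #, move -1, go to P
P | [1]##0##_   read 1 → write 1, move +1, go to Q
Q | 1[#]#0##_   read # → write _, move +1, go to R
R | 1_[#]0##_   read # → write #, move -1, go to Q
Q | 1[_]#0##_   read _ → write _, move +1, go to Q
Q | 1_[#]0##_   read # → write _, move +1, go to R
R | 1__[0]##_   read 0 → write #, move -1, go to Q
Q | 1_[_]###_   read _ → write _, move +1, go to Q
Q | 1__[#]##_   read # → write _, move +1, go to R
R | 1___[#]#_   read # → write #, move -1, go to Q
Q | 1__[_]##_   read _ → write _, move +1, go to Q
Q | 1___[#]#_   read # → write _, move +1, go to R
R | 1____[#]_   read # → write #, move -1, go to Q
Q | 1___[_]#_   read _ → write _, move +1, go to Q
Q | 1____[#]_   read # → write _, move +1, go to R
R | 1_____[_]   read _ → write 0, move -1, go to P
P | 1____[_]0   read _ → write 1, move -1, go to Q
Q | 1___[_]10   read _ → write _, move +1, go to Q
Q | 1____[1]0
Cell 1 holds _ when M halts.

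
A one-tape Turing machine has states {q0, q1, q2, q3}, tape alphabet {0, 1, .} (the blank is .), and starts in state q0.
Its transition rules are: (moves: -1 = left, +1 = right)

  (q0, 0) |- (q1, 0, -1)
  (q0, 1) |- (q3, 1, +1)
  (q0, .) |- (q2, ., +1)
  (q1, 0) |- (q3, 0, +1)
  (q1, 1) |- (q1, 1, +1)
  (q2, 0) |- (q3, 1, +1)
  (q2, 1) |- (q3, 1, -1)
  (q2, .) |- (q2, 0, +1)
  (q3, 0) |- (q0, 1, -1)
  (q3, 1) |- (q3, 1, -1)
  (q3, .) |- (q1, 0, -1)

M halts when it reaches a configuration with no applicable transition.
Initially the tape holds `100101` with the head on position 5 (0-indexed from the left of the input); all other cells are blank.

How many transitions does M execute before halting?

29

state=q0 head=5 tape=..10010[1]..   (q0,1)→(q3,1,+1)
state=q3 head=6 tape=..100101[.].   (q3,.)→(q1,0,-1)
state=q1 head=5 tape=..10010[1]0.   (q1,1)→(q1,1,+1)
state=q1 head=6 tape=..100101[0].   (q1,0)→(q3,0,+1)
state=q3 head=7 tape=..1001010[.]   (q3,.)→(q1,0,-1)
state=q1 head=6 tape=..100101[0]0   (q1,0)→(q3,0,+1)
state=q3 head=7 tape=..1001010[0]   (q3,0)→(q0,1,-1)
state=q0 head=6 tape=..100101[0]1   (q0,0)→(q1,0,-1)
state=q1 head=5 tape=..10010[1]01   (q1,1)→(q1,1,+1)
state=q1 head=6 tape=..100101[0]1   (q1,0)→(q3,0,+1)
state=q3 head=7 tape=..1001010[1]   (q3,1)→(q3,1,-1)
state=q3 head=6 tape=..100101[0]1   (q3,0)→(q0,1,-1)
state=q0 head=5 tape=..10010[1]11   (q0,1)→(q3,1,+1)
state=q3 head=6 tape=..100101[1]1   (q3,1)→(q3,1,-1)
state=q3 head=5 tape=..10010[1]11   (q3,1)→(q3,1,-1)
state=q3 head=4 tape=..1001[0]111   (q3,0)→(q0,1,-1)
state=q0 head=3 tape=..100[1]1111   (q0,1)→(q3,1,+1)
state=q3 head=4 tape=..1001[1]111   (q3,1)→(q3,1,-1)
state=q3 head=3 tape=..100[1]1111   (q3,1)→(q3,1,-1)
state=q3 head=2 tape=..10[0]11111   (q3,0)→(q0,1,-1)
state=q0 head=1 tape=..1[0]111111   (q0,0)→(q1,0,-1)
state=q1 head=0 tape=..[1]0111111   (q1,1)→(q1,1,+1)
state=q1 head=1 tape=..1[0]111111   (q1,0)→(q3,0,+1)
state=q3 head=2 tape=..10[1]11111   (q3,1)→(q3,1,-1)
state=q3 head=1 tape=..1[0]111111   (q3,0)→(q0,1,-1)
state=q0 head=0 tape=..[1]1111111   (q0,1)→(q3,1,+1)
state=q3 head=1 tape=..1[1]111111   (q3,1)→(q3,1,-1)
state=q3 head=0 tape=..[1]1111111   (q3,1)→(q3,1,-1)
state=q3 head=-1 tape=.[.]11111111   (q3,.)→(q1,0,-1)
state=q1 head=-2 tape=[.]011111111
M halts after 29 transitions.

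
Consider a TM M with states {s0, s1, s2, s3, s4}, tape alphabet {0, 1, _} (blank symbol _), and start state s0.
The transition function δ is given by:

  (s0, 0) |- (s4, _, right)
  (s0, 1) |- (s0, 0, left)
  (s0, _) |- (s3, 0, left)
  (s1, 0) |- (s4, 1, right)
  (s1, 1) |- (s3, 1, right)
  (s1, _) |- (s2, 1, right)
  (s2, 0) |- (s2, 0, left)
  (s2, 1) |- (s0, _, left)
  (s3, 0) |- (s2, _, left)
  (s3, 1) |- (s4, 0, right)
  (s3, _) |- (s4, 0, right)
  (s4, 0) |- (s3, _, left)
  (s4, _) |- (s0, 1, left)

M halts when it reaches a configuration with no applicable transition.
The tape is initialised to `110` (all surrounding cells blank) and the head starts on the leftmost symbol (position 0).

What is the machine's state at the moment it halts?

s0 | ___[1]10   read 1 → write 0, move left, go to s0
s0 | __[_]010   read _ → write 0, move left, go to s3
s3 | _[_]0010   read _ → write 0, move right, go to s4
s4 | _0[0]010   read 0 → write _, move left, go to s3
s3 | _[0]_010   read 0 → write _, move left, go to s2
s2 | [_]__010
No transition is defined for (s2, _); M halts in state s2.

s2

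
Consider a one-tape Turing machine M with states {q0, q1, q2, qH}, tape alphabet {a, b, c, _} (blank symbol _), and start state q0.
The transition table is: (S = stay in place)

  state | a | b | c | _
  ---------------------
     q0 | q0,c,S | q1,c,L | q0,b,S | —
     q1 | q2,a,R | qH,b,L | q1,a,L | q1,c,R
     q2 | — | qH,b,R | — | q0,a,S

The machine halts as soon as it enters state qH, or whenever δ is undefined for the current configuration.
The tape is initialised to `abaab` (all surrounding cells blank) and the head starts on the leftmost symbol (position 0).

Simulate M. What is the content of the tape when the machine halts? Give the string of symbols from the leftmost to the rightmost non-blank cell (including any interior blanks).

caabaab

state=q0 head=0 tape=__[a]baab   (q0,a)→(q0,c,S)
state=q0 head=0 tape=__[c]baab   (q0,c)→(q0,b,S)
state=q0 head=0 tape=__[b]baab   (q0,b)→(q1,c,L)
state=q1 head=-1 tape=_[_]cbaab   (q1,_)→(q1,c,R)
state=q1 head=0 tape=_c[c]baab   (q1,c)→(q1,a,L)
state=q1 head=-1 tape=_[c]abaab   (q1,c)→(q1,a,L)
state=q1 head=-2 tape=[_]aabaab   (q1,_)→(q1,c,R)
state=q1 head=-1 tape=c[a]abaab   (q1,a)→(q2,a,R)
state=q2 head=0 tape=ca[a]baab
The non-blank tape span at halt is caabaab.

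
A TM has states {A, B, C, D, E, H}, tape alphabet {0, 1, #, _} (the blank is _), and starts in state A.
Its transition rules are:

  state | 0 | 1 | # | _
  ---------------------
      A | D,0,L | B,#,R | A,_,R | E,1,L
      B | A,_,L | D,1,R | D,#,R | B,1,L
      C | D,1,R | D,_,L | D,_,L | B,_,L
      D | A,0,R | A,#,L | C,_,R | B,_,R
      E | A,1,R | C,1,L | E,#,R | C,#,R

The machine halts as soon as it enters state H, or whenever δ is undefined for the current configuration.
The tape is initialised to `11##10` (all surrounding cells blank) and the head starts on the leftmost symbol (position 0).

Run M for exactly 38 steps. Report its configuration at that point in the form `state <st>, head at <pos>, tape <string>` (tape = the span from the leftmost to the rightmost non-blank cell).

A | [1]1##10_   read 1 → write #, move R, go to B
B | #[1]##10_   read 1 → write 1, move R, go to D
D | #1[#]#10_   read # → write _, move R, go to C
C | #1_[#]10_   read # → write _, move L, go to D
D | #1[_]_10_   read _ → write _, move R, go to B
B | #1_[_]10_   read _ → write 1, move L, go to B
B | #1[_]110_   read _ → write 1, move L, go to B
B | #[1]1110_   read 1 → write 1, move R, go to D
D | #1[1]110_   read 1 → write #, move L, go to A
A | #[1]#110_   read 1 → write #, move R, go to B
B | ##[#]110_   read # → write #, move R, go to D
D | ###[1]10_   read 1 → write #, move L, go to A
A | ##[#]#10_   read # → write _, move R, go to A
A | ##_[#]10_   read # → write _, move R, go to A
A | ##__[1]0_   read 1 → write #, move R, go to B
B | ##__#[0]_   read 0 → write _, move L, go to A
A | ##__[#]__   read # → write _, move R, go to A
A | ##___[_]_   read _ → write 1, move L, go to E
E | ##__[_]1_   read _ → write #, move R, go to C
C | ##__#[1]_   read 1 → write _, move L, go to D
D | ##__[#]__   read # → write _, move R, go to C
C | ##___[_]_   read _ → write _, move L, go to B
B | ##__[_]__   read _ → write 1, move L, go to B
B | ##_[_]1__   read _ → write 1, move L, go to B
B | ##[_]11__   read _ → write 1, move L, go to B
B | #[#]111__   read # → write #, move R, go to D
D | ##[1]11__   read 1 → write #, move L, go to A
A | #[#]#11__   read # → write _, move R, go to A
A | #_[#]11__   read # → write _, move R, go to A
A | #__[1]1__   read 1 → write #, move R, go to B
B | #__#[1]__   read 1 → write 1, move R, go to D
D | #__#1[_]_   read _ → write _, move R, go to B
B | #__#1_[_]   read _ → write 1, move L, go to B
B | #__#1[_]1   read _ → write 1, move L, go to B
B | #__#[1]11   read 1 → write 1, move R, go to D
D | #__#1[1]1   read 1 → write #, move L, go to A
A | #__#[1]#1   read 1 → write #, move R, go to B
B | #__##[#]1   read # → write #, move R, go to D
D | #__###[1]
After 38 steps: state D, head at 6, tape #__###1.

state D, head at 6, tape #__###1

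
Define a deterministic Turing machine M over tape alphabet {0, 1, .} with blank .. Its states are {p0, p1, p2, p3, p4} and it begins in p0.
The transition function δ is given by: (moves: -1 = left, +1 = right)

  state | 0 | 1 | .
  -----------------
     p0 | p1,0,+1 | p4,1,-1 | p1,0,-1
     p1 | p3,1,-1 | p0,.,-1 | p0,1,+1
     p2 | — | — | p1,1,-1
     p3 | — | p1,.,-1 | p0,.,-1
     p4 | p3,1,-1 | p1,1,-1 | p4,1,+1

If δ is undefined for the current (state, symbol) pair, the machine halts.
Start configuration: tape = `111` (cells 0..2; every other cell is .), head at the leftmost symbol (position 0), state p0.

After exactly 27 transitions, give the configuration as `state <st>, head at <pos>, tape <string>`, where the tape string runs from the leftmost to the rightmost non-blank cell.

state p1, head at -5, tape 10.111111

p0 | ......[1]11   read 1 → write 1, move -1, go to p4
p4 | .....[.]111   read . → write 1, move +1, go to p4
p4 | .....1[1]11   read 1 → write 1, move -1, go to p1
p1 | .....[1]111   read 1 → write ., move -1, go to p0
p0 | ....[.].111   read . → write 0, move -1, go to p1
p1 | ...[.]0.111   read . → write 1, move +1, go to p0
p0 | ...1[0].111   read 0 → write 0, move +1, go to p1
p1 | ...10[.]111   read . → write 1, move +1, go to p0
p0 | ...101[1]11   read 1 → write 1, move -1, go to p4
p4 | ...10[1]111   read 1 → write 1, move -1, go to p1
p1 | ...1[0]1111   read 0 → write 1, move -1, go to p3
p3 | ...[1]11111   read 1 → write ., move -1, go to p1
p1 | ..[.].11111   read . → write 1, move +1, go to p0
p0 | ..1[.]11111   read . → write 0, move -1, go to p1
p1 | ..[1]011111   read 1 → write ., move -1, go to p0
p0 | .[.].011111   read . → write 0, move -1, go to p1
p1 | [.]0.011111   read . → write 1, move +1, go to p0
p0 | 1[0].011111   read 0 → write 0, move +1, go to p1
p1 | 10[.]011111   read . → write 1, move +1, go to p0
p0 | 101[0]11111   read 0 → write 0, move +1, go to p1
p1 | 1010[1]1111   read 1 → write ., move -1, go to p0
p0 | 101[0].1111   read 0 → write 0, move +1, go to p1
p1 | 1010[.]1111   read . → write 1, move +1, go to p0
p0 | 10101[1]111   read 1 → write 1, move -1, go to p4
p4 | 1010[1]1111   read 1 → write 1, move -1, go to p1
p1 | 101[0]11111   read 0 → write 1, move -1, go to p3
p3 | 10[1]111111   read 1 → write ., move -1, go to p1
p1 | 1[0].111111
After 27 steps: state p1, head at -5, tape 10.111111.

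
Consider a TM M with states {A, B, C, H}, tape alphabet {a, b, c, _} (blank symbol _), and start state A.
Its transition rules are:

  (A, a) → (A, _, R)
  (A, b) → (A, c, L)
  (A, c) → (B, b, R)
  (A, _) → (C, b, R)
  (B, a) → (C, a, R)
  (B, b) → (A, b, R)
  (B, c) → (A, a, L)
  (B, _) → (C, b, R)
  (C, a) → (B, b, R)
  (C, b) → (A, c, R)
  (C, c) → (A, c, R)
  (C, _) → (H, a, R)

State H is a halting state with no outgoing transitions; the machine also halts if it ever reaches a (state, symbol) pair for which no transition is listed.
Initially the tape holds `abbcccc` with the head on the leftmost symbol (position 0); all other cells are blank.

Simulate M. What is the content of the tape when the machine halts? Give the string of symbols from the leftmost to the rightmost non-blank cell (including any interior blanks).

bcb_b_baa

state=A head=0 tape=_[a]bbcccc__   (A,a)→(A,_,R)
state=A head=1 tape=__[b]bcccc__   (A,b)→(A,c,L)
state=A head=0 tape=_[_]cbcccc__   (A,_)→(C,b,R)
state=C head=1 tape=_b[c]bcccc__   (C,c)→(A,c,R)
state=A head=2 tape=_bc[b]cccc__   (A,b)→(A,c,L)
state=A head=1 tape=_b[c]ccccc__   (A,c)→(B,b,R)
state=B head=2 tape=_bb[c]cccc__   (B,c)→(A,a,L)
state=A head=1 tape=_b[b]acccc__   (A,b)→(A,c,L)
state=A head=0 tape=_[b]cacccc__   (A,b)→(A,c,L)
state=A head=-1 tape=[_]ccacccc__   (A,_)→(C,b,R)
state=C head=0 tape=b[c]cacccc__   (C,c)→(A,c,R)
state=A head=1 tape=bc[c]acccc__   (A,c)→(B,b,R)
state=B head=2 tape=bcb[a]cccc__   (B,a)→(C,a,R)
state=C head=3 tape=bcba[c]ccc__   (C,c)→(A,c,R)
state=A head=4 tape=bcbac[c]cc__   (A,c)→(B,b,R)
state=B head=5 tape=bcbacb[c]c__   (B,c)→(A,a,L)
state=A head=4 tape=bcbac[b]ac__   (A,b)→(A,c,L)
state=A head=3 tape=bcba[c]cac__   (A,c)→(B,b,R)
state=B head=4 tape=bcbab[c]ac__   (B,c)→(A,a,L)
state=A head=3 tape=bcba[b]aac__   (A,b)→(A,c,L)
state=A head=2 tape=bcb[a]caac__   (A,a)→(A,_,R)
state=A head=3 tape=bcb_[c]aac__   (A,c)→(B,b,R)
state=B head=4 tape=bcb_b[a]ac__   (B,a)→(C,a,R)
state=C head=5 tape=bcb_ba[a]c__   (C,a)→(B,b,R)
state=B head=6 tape=bcb_bab[c]__   (B,c)→(A,a,L)
state=A head=5 tape=bcb_ba[b]a__   (A,b)→(A,c,L)
state=A head=4 tape=bcb_b[a]ca__   (A,a)→(A,_,R)
state=A head=5 tape=bcb_b_[c]a__   (A,c)→(B,b,R)
state=B head=6 tape=bcb_b_b[a]__   (B,a)→(C,a,R)
state=C head=7 tape=bcb_b_ba[_]_   (C,_)→(H,a,R)
state=H head=8 tape=bcb_b_baa[_]
The non-blank tape span at halt is bcb_b_baa.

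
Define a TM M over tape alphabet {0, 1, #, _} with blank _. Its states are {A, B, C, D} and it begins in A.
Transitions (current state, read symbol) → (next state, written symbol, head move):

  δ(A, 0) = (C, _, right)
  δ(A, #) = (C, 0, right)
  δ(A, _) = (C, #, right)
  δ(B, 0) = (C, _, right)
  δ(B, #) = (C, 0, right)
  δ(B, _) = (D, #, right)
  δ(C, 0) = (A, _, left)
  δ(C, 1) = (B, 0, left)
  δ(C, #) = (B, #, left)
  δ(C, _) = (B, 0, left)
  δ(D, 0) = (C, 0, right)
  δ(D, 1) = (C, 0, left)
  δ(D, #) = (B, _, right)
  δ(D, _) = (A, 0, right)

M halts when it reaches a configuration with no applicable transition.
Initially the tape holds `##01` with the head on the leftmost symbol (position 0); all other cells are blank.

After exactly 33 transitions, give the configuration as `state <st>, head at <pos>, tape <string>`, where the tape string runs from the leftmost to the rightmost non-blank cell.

A | [#]#01___   read # → write 0, move right, go to C
C | 0[#]01___   read # → write #, move left, go to B
B | [0]#01___   read 0 → write _, move right, go to C
C | _[#]01___   read # → write #, move left, go to B
B | [_]#01___   read _ → write #, move right, go to D
D | #[#]01___   read # → write _, move right, go to B
B | #_[0]1___   read 0 → write _, move right, go to C
C | #__[1]___   read 1 → write 0, move left, go to B
B | #_[_]0___   read _ → write #, move right, go to D
D | #_#[0]___   read 0 → write 0, move right, go to C
C | #_#0[_]__   read _ → write 0, move left, go to B
B | #_#[0]0__   read 0 → write _, move right, go to C
C | #_#_[0]__   read 0 → write _, move left, go to A
A | #_#[_]___   read _ → write #, move right, go to C
C | #_##[_]__   read _ → write 0, move left, go to B
B | #_#[#]0__   read # → write 0, move right, go to C
C | #_#0[0]__   read 0 → write _, move left, go to A
A | #_#[0]___   read 0 → write _, move right, go to C
C | #_#_[_]__   read _ → write 0, move left, go to B
B | #_#[_]0__   read _ → write #, move right, go to D
D | #_##[0]__   read 0 → write 0, move right, go to C
C | #_##0[_]_   read _ → write 0, move left, go to B
B | #_##[0]0_   read 0 → write _, move right, go to C
C | #_##_[0]_   read 0 → write _, move left, go to A
A | #_##[_]__   read _ → write #, move right, go to C
C | #_###[_]_   read _ → write 0, move left, go to B
B | #_##[#]0_   read # → write 0, move right, go to C
C | #_##0[0]_   read 0 → write _, move left, go to A
A | #_##[0]__   read 0 → write _, move right, go to C
C | #_##_[_]_   read _ → write 0, move left, go to B
B | #_##[_]0_   read _ → write #, move right, go to D
D | #_###[0]_   read 0 → write 0, move right, go to C
C | #_###0[_]   read _ → write 0, move left, go to B
B | #_###[0]0
After 33 steps: state B, head at 5, tape #_###00.

state B, head at 5, tape #_###00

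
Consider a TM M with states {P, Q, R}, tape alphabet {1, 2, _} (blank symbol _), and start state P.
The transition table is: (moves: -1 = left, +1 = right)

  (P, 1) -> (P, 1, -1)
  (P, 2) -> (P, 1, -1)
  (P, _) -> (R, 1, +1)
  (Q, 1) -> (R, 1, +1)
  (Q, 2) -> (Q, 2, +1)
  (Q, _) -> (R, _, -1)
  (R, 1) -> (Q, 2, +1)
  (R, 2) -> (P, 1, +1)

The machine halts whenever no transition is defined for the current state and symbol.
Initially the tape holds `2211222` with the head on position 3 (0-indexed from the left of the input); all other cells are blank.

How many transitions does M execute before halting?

state=P head=3 tape=__221[1]222__   (P,1)→(P,1,-1)
state=P head=2 tape=__22[1]1222__   (P,1)→(P,1,-1)
state=P head=1 tape=__2[2]11222__   (P,2)→(P,1,-1)
state=P head=0 tape=__[2]111222__   (P,2)→(P,1,-1)
state=P head=-1 tape=_[_]1111222__   (P,_)→(R,1,+1)
state=R head=0 tape=_1[1]111222__   (R,1)→(Q,2,+1)
state=Q head=1 tape=_12[1]11222__   (Q,1)→(R,1,+1)
state=R head=2 tape=_121[1]1222__   (R,1)→(Q,2,+1)
state=Q head=3 tape=_1212[1]222__   (Q,1)→(R,1,+1)
state=R head=4 tape=_12121[2]22__   (R,2)→(P,1,+1)
state=P head=5 tape=_121211[2]2__   (P,2)→(P,1,-1)
state=P head=4 tape=_12121[1]12__   (P,1)→(P,1,-1)
state=P head=3 tape=_1212[1]112__   (P,1)→(P,1,-1)
state=P head=2 tape=_121[2]1112__   (P,2)→(P,1,-1)
state=P head=1 tape=_12[1]11112__   (P,1)→(P,1,-1)
state=P head=0 tape=_1[2]111112__   (P,2)→(P,1,-1)
state=P head=-1 tape=_[1]1111112__   (P,1)→(P,1,-1)
state=P head=-2 tape=[_]11111112__   (P,_)→(R,1,+1)
state=R head=-1 tape=1[1]1111112__   (R,1)→(Q,2,+1)
state=Q head=0 tape=12[1]111112__   (Q,1)→(R,1,+1)
state=R head=1 tape=121[1]11112__   (R,1)→(Q,2,+1)
state=Q head=2 tape=1212[1]1112__   (Q,1)→(R,1,+1)
state=R head=3 tape=12121[1]112__   (R,1)→(Q,2,+1)
state=Q head=4 tape=121212[1]12__   (Q,1)→(R,1,+1)
state=R head=5 tape=1212121[1]2__   (R,1)→(Q,2,+1)
state=Q head=6 tape=12121212[2]__   (Q,2)→(Q,2,+1)
state=Q head=7 tape=121212122[_]_   (Q,_)→(R,_,-1)
state=R head=6 tape=12121212[2]__   (R,2)→(P,1,+1)
state=P head=7 tape=121212121[_]_   (P,_)→(R,1,+1)
state=R head=8 tape=1212121211[_]
M halts after 29 transitions.

29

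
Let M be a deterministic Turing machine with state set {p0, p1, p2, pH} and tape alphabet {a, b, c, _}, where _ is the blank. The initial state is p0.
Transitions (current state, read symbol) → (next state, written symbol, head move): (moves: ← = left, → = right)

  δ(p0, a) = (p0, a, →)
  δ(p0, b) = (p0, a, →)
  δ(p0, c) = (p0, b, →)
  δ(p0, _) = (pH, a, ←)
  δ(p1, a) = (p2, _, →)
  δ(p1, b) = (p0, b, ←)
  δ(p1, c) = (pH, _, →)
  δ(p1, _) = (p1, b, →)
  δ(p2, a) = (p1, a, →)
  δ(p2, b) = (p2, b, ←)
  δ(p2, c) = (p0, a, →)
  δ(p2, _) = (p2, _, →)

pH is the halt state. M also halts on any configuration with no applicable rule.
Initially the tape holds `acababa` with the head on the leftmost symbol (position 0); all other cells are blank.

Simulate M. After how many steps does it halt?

p0 | [a]cababa_   read a → write a, move →, go to p0
p0 | a[c]ababa_   read c → write b, move →, go to p0
p0 | ab[a]baba_   read a → write a, move →, go to p0
p0 | aba[b]aba_   read b → write a, move →, go to p0
p0 | abaa[a]ba_   read a → write a, move →, go to p0
p0 | abaaa[b]a_   read b → write a, move →, go to p0
p0 | abaaaa[a]_   read a → write a, move →, go to p0
p0 | abaaaaa[_]   read _ → write a, move ←, go to pH
pH | abaaaa[a]a
M halts after 8 transitions.

8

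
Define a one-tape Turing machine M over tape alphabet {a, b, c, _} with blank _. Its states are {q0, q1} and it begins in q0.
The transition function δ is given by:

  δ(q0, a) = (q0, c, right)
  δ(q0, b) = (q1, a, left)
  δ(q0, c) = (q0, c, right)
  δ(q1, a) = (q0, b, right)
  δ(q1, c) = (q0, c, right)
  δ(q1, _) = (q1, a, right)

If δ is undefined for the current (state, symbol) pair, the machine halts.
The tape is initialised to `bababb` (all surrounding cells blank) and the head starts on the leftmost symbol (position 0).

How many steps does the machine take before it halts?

q0 | _[b]ababb_   read b → write a, move left, go to q1
q1 | [_]aababb_   read _ → write a, move right, go to q1
q1 | a[a]ababb_   read a → write b, move right, go to q0
q0 | ab[a]babb_   read a → write c, move right, go to q0
q0 | abc[b]abb_   read b → write a, move left, go to q1
q1 | ab[c]aabb_   read c → write c, move right, go to q0
q0 | abc[a]abb_   read a → write c, move right, go to q0
q0 | abcc[a]bb_   read a → write c, move right, go to q0
q0 | abccc[b]b_   read b → write a, move left, go to q1
q1 | abcc[c]ab_   read c → write c, move right, go to q0
q0 | abccc[a]b_   read a → write c, move right, go to q0
q0 | abcccc[b]_   read b → write a, move left, go to q1
q1 | abccc[c]a_   read c → write c, move right, go to q0
q0 | abcccc[a]_   read a → write c, move right, go to q0
q0 | abccccc[_]
M halts after 14 transitions.

14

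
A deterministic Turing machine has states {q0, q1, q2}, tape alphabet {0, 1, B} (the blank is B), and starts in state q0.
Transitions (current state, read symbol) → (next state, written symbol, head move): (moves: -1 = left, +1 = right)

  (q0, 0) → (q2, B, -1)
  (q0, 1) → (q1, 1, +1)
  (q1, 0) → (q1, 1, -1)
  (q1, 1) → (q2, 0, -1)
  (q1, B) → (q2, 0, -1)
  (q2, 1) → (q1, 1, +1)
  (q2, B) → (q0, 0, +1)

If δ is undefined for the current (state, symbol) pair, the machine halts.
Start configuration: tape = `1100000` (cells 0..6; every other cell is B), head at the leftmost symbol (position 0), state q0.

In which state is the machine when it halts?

q0 | B[1]100000   read 1 → write 1, move +1, go to q1
q1 | B1[1]00000   read 1 → write 0, move -1, go to q2
q2 | B[1]000000   read 1 → write 1, move +1, go to q1
q1 | B1[0]00000   read 0 → write 1, move -1, go to q1
q1 | B[1]100000   read 1 → write 0, move -1, go to q2
q2 | [B]0100000   read B → write 0, move +1, go to q0
q0 | 0[0]100000   read 0 → write B, move -1, go to q2
q2 | [0]B100000
No transition is defined for (q2, 0); M halts in state q2.

q2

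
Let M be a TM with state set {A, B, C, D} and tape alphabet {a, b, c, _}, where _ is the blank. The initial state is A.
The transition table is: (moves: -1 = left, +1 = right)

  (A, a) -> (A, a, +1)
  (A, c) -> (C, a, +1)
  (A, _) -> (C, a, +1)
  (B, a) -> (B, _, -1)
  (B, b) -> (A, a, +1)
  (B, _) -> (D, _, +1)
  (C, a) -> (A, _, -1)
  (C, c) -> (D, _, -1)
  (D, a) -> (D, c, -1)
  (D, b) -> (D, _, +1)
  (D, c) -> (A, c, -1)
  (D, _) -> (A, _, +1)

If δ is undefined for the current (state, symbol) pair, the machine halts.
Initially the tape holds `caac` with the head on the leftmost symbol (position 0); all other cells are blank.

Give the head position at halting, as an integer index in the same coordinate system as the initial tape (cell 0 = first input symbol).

1

A | _[c]aac   read c → write a, move +1, go to C
C | _a[a]ac   read a → write _, move -1, go to A
A | _[a]_ac   read a → write a, move +1, go to A
A | _a[_]ac   read _ → write a, move +1, go to C
C | _aa[a]c   read a → write _, move -1, go to A
A | _a[a]_c   read a → write a, move +1, go to A
A | _aa[_]c   read _ → write a, move +1, go to C
C | _aaa[c]   read c → write _, move -1, go to D
D | _aa[a]_   read a → write c, move -1, go to D
D | _a[a]c_   read a → write c, move -1, go to D
D | _[a]cc_   read a → write c, move -1, go to D
D | [_]ccc_   read _ → write _, move +1, go to A
A | _[c]cc_   read c → write a, move +1, go to C
C | _a[c]c_   read c → write _, move -1, go to D
D | _[a]_c_   read a → write c, move -1, go to D
D | [_]c_c_   read _ → write _, move +1, go to A
A | _[c]_c_   read c → write a, move +1, go to C
C | _a[_]c_
At halt the head is at cell 1.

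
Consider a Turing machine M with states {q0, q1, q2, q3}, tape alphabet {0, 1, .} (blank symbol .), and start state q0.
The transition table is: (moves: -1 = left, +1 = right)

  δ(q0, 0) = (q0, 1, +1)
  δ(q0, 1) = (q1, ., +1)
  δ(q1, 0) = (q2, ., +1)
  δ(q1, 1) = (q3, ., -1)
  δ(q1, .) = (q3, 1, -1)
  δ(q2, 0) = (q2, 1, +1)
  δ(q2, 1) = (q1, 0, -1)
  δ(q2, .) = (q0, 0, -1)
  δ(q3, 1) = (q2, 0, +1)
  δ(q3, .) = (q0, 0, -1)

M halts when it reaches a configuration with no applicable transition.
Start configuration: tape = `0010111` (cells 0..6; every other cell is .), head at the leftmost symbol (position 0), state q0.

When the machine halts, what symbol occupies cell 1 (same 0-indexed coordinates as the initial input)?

1

q0 | .[0]010111   read 0 → write 1, move +1, go to q0
q0 | .1[0]10111   read 0 → write 1, move +1, go to q0
q0 | .11[1]0111   read 1 → write ., move +1, go to q1
q1 | .11.[0]111   read 0 → write ., move +1, go to q2
q2 | .11..[1]11   read 1 → write 0, move -1, go to q1
q1 | .11.[.]011   read . → write 1, move -1, go to q3
q3 | .11[.]1011   read . → write 0, move -1, go to q0
q0 | .1[1]01011   read 1 → write ., move +1, go to q1
q1 | .1.[0]1011   read 0 → write ., move +1, go to q2
q2 | .1..[1]011   read 1 → write 0, move -1, go to q1
q1 | .1.[.]0011   read . → write 1, move -1, go to q3
q3 | .1[.]10011   read . → write 0, move -1, go to q0
q0 | .[1]010011   read 1 → write ., move +1, go to q1
q1 | ..[0]10011   read 0 → write ., move +1, go to q2
q2 | ...[1]0011   read 1 → write 0, move -1, go to q1
q1 | ..[.]00011   read . → write 1, move -1, go to q3
q3 | .[.]100011   read . → write 0, move -1, go to q0
q0 | [.]0100011
Cell 1 holds 1 when M halts.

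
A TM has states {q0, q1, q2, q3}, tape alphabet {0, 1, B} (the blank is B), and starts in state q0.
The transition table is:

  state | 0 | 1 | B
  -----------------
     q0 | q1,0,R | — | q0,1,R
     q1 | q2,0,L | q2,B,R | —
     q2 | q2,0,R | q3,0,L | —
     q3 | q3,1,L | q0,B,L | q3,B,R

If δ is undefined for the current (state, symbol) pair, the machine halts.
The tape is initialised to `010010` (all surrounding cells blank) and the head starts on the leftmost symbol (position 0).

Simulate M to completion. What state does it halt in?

state=q0 head=0 tape=[0]10010   (q0,0)→(q1,0,R)
state=q1 head=1 tape=0[1]0010   (q1,1)→(q2,B,R)
state=q2 head=2 tape=0B[0]010   (q2,0)→(q2,0,R)
state=q2 head=3 tape=0B0[0]10   (q2,0)→(q2,0,R)
state=q2 head=4 tape=0B00[1]0   (q2,1)→(q3,0,L)
state=q3 head=3 tape=0B0[0]00   (q3,0)→(q3,1,L)
state=q3 head=2 tape=0B[0]100   (q3,0)→(q3,1,L)
state=q3 head=1 tape=0[B]1100   (q3,B)→(q3,B,R)
state=q3 head=2 tape=0B[1]100   (q3,1)→(q0,B,L)
state=q0 head=1 tape=0[B]B100   (q0,B)→(q0,1,R)
state=q0 head=2 tape=01[B]100   (q0,B)→(q0,1,R)
state=q0 head=3 tape=011[1]00
No transition is defined for (q0, 1); M halts in state q0.

q0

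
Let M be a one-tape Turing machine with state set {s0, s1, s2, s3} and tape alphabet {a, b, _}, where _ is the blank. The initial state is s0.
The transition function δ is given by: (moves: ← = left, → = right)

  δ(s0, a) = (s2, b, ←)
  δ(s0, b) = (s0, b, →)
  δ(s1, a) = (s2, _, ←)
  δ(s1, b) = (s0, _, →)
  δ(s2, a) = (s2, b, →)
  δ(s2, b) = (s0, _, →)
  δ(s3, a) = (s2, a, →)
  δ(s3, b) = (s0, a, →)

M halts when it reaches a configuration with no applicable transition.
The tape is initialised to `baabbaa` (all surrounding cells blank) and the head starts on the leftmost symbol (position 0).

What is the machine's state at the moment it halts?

s0

s0 | [b]aabbaa_   read b → write b, move →, go to s0
s0 | b[a]abbaa_   read a → write b, move ←, go to s2
s2 | [b]babbaa_   read b → write _, move →, go to s0
s0 | _[b]abbaa_   read b → write b, move →, go to s0
s0 | _b[a]bbaa_   read a → write b, move ←, go to s2
s2 | _[b]bbbaa_   read b → write _, move →, go to s0
s0 | __[b]bbaa_   read b → write b, move →, go to s0
s0 | __b[b]baa_   read b → write b, move →, go to s0
s0 | __bb[b]aa_   read b → write b, move →, go to s0
s0 | __bbb[a]a_   read a → write b, move ←, go to s2
s2 | __bb[b]ba_   read b → write _, move →, go to s0
s0 | __bb_[b]a_   read b → write b, move →, go to s0
s0 | __bb_b[a]_   read a → write b, move ←, go to s2
s2 | __bb_[b]b_   read b → write _, move →, go to s0
s0 | __bb__[b]_   read b → write b, move →, go to s0
s0 | __bb__b[_]
No transition is defined for (s0, _); M halts in state s0.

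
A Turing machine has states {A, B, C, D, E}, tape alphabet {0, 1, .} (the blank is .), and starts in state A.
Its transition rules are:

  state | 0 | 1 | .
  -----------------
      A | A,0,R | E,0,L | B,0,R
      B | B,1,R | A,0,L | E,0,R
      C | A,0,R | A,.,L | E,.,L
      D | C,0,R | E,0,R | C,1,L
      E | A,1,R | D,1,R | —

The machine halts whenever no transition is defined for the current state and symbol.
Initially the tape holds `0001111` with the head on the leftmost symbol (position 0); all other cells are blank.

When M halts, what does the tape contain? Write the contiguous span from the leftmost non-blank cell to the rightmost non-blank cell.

001111000

state=A head=0 tape=[0]001111...   (A,0)→(A,0,R)
state=A head=1 tape=0[0]01111...   (A,0)→(A,0,R)
state=A head=2 tape=00[0]1111...   (A,0)→(A,0,R)
state=A head=3 tape=000[1]111...   (A,1)→(E,0,L)
state=E head=2 tape=00[0]0111...   (E,0)→(A,1,R)
state=A head=3 tape=001[0]111...   (A,0)→(A,0,R)
state=A head=4 tape=0010[1]11...   (A,1)→(E,0,L)
state=E head=3 tape=001[0]011...   (E,0)→(A,1,R)
state=A head=4 tape=0011[0]11...   (A,0)→(A,0,R)
state=A head=5 tape=00110[1]1...   (A,1)→(E,0,L)
state=E head=4 tape=0011[0]01...   (E,0)→(A,1,R)
state=A head=5 tape=00111[0]1...   (A,0)→(A,0,R)
state=A head=6 tape=001110[1]...   (A,1)→(E,0,L)
state=E head=5 tape=00111[0]0...   (E,0)→(A,1,R)
state=A head=6 tape=001111[0]...   (A,0)→(A,0,R)
state=A head=7 tape=0011110[.]..   (A,.)→(B,0,R)
state=B head=8 tape=00111100[.].   (B,.)→(E,0,R)
state=E head=9 tape=001111000[.]
The non-blank tape span at halt is 001111000.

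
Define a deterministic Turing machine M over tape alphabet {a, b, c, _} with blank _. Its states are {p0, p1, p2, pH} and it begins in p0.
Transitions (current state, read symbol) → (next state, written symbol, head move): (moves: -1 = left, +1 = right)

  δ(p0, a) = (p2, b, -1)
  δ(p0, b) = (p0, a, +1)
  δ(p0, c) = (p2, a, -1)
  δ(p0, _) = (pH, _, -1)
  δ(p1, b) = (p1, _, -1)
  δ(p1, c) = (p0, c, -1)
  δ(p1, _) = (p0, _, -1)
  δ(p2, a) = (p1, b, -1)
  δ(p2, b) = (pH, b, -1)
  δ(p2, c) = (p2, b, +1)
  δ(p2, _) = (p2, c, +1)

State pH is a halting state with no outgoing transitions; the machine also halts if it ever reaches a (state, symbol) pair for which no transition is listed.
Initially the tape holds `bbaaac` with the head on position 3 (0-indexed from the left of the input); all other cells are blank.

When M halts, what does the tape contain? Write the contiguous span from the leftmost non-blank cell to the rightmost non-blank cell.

bbac

p0 | ___bba[a]ac   read a → write b, move -1, go to p2
p2 | ___bb[a]bac   read a → write b, move -1, go to p1
p1 | ___b[b]bbac   read b → write _, move -1, go to p1
p1 | ___[b]_bbac   read b → write _, move -1, go to p1
p1 | __[_]__bbac   read _ → write _, move -1, go to p0
p0 | _[_]___bbac   read _ → write _, move -1, go to pH
pH | [_]____bbac
The non-blank tape span at halt is bbac.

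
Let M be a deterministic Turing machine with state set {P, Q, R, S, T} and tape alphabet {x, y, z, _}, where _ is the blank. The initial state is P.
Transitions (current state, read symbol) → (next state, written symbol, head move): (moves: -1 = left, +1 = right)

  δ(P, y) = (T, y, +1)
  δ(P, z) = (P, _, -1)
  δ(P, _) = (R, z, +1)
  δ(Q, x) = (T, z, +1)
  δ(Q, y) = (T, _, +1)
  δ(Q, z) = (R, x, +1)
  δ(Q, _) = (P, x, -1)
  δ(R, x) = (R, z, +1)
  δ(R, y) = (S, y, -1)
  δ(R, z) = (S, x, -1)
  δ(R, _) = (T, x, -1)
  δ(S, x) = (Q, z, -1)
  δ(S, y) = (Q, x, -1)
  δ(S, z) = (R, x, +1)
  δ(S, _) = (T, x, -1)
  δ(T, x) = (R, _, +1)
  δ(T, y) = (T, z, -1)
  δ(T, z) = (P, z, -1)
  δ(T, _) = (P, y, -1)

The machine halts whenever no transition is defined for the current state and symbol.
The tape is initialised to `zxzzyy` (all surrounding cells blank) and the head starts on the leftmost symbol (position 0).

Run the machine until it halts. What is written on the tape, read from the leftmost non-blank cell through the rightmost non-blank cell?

state=P head=0 tape=__[z]xzzyy   (P,z)→(P,_,-1)
state=P head=-1 tape=_[_]_xzzyy   (P,_)→(R,z,+1)
state=R head=0 tape=_z[_]xzzyy   (R,_)→(T,x,-1)
state=T head=-1 tape=_[z]xxzzyy   (T,z)→(P,z,-1)
state=P head=-2 tape=[_]zxxzzyy   (P,_)→(R,z,+1)
state=R head=-1 tape=z[z]xxzzyy   (R,z)→(S,x,-1)
state=S head=-2 tape=[z]xxxzzyy   (S,z)→(R,x,+1)
state=R head=-1 tape=x[x]xxzzyy   (R,x)→(R,z,+1)
state=R head=0 tape=xz[x]xzzyy   (R,x)→(R,z,+1)
state=R head=1 tape=xzz[x]zzyy   (R,x)→(R,z,+1)
state=R head=2 tape=xzzz[z]zyy   (R,z)→(S,x,-1)
state=S head=1 tape=xzz[z]xzyy   (S,z)→(R,x,+1)
state=R head=2 tape=xzzx[x]zyy   (R,x)→(R,z,+1)
state=R head=3 tape=xzzxz[z]yy   (R,z)→(S,x,-1)
state=S head=2 tape=xzzx[z]xyy   (S,z)→(R,x,+1)
state=R head=3 tape=xzzxx[x]yy   (R,x)→(R,z,+1)
state=R head=4 tape=xzzxxz[y]y   (R,y)→(S,y,-1)
state=S head=3 tape=xzzxx[z]yy   (S,z)→(R,x,+1)
state=R head=4 tape=xzzxxx[y]y   (R,y)→(S,y,-1)
state=S head=3 tape=xzzxx[x]yy   (S,x)→(Q,z,-1)
state=Q head=2 tape=xzzx[x]zyy   (Q,x)→(T,z,+1)
state=T head=3 tape=xzzxz[z]yy   (T,z)→(P,z,-1)
state=P head=2 tape=xzzx[z]zyy   (P,z)→(P,_,-1)
state=P head=1 tape=xzz[x]_zyy
The non-blank tape span at halt is xzzx_zyy.

xzzx_zyy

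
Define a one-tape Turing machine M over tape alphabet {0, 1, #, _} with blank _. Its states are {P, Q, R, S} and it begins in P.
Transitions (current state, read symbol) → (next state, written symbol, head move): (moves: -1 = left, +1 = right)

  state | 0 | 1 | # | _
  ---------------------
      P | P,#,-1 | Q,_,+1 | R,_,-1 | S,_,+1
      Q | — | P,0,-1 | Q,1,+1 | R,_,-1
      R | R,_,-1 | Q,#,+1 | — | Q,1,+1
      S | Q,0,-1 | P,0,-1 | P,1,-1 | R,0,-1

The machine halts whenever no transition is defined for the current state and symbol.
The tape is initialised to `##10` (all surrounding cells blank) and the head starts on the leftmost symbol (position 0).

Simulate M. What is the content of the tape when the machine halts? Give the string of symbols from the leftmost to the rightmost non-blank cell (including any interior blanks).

P | _[#]#10   read # → write _, move -1, go to R
R | [_]_#10   read _ → write 1, move +1, go to Q
Q | 1[_]#10   read _ → write _, move -1, go to R
R | [1]_#10   read 1 → write #, move +1, go to Q
Q | #[_]#10   read _ → write _, move -1, go to R
R | [#]_#10
The non-blank tape span at halt is #_#10.

#_#10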